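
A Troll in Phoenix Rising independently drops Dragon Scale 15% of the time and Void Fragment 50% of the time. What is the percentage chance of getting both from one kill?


For independent events, P(both) = P(A) * P(B)
= 15% * 50%
= 750 / 100 %
= 7.5%

7.5%


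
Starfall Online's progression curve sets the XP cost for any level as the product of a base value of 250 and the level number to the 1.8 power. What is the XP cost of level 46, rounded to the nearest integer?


XP = 250 * level^1.8
Substitute level = 46:
XP = 250 * 46^1.8
= 250 * 983.9298
= 245982

245982 XP


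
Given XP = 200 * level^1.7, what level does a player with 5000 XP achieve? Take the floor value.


XP = 200 * level^1.7, so level = (XP / 200)^(1/1.7)
= (5000 / 200)^(1/1.7)
= 25.0^0.5882
= 6.6423
Floor: level = 6

level 6


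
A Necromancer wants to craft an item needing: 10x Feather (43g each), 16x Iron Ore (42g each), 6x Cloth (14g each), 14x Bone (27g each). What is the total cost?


Cost breakdown:
  Feather: 10 * 43 = 430
  Iron Ore: 16 * 42 = 672
  Cloth: 6 * 14 = 84
  Bone: 14 * 27 = 378
Total = 430 + 672 + 84 + 378 = 1564

1564 gold


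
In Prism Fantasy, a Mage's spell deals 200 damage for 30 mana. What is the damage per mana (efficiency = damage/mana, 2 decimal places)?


Efficiency = damage / mana
= 200 / 30
= 6.67

6.67 dmg/mana


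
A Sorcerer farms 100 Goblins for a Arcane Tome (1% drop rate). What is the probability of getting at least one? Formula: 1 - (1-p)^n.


P(at least one) = 1 - P(none) = 1 - (1-p)^n
p = 1/100 = 0.01
1 - p = 0.99
(1 - p)^100 = 0.99^100 = 0.366032
P(at least one) = 1 - 0.366032 = 0.6340

0.6340


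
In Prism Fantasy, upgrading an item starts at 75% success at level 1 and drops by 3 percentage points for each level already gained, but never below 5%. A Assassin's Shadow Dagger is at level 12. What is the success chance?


raw_rate = 75 - 3 * (12 - 1)
= 75 - 3 * 11
= 75 - 33
= 42
Apply floor: max(42, 5) = 42%

42%


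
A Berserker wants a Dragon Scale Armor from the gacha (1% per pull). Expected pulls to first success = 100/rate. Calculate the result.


Expected pulls for a geometric distribution = 1/p = 100 / rate%
= 100 / 1
= 100.0

100.0 pulls


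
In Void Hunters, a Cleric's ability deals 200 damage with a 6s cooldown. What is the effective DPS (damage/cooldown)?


DPS = damage / cooldown
= 200 / 6
= 33.33

33.33 DPS


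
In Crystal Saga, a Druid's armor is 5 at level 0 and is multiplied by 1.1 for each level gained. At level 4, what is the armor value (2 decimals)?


value = base * growth^level
= 5 * 1.1^4
= 5 * 1.4641
= 7.32

7.32 armor


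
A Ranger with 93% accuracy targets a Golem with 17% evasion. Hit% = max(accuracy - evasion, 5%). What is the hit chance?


accuracy - evasion = 93 - 17 = 76
Apply floor: max(76, 5) = 76
Hit chance = 76%

76%


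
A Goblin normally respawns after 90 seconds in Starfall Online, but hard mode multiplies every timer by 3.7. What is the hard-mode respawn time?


Respawn time = base * multiplier
= 90 * 3.7
= 333.0 seconds

333.0 seconds


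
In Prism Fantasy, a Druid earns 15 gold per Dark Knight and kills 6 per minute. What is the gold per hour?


Gold per minute = 15 * 6 = 90
Gold per hour = 90 * 60 = 5400

5400 gold/hour


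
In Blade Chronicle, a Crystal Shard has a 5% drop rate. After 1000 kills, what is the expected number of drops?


Expected drops = kills * (drop_rate / 100)
= 1000 * (5 / 100)
= 1000 * 0.05
= 50.0

50.0 drops


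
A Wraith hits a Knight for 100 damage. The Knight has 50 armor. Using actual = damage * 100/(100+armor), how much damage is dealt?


actual = 100 * 100 / (100 + 50)
= 100 * 100 / 150
= 10000 / 150
= 66.67

66.67 damage


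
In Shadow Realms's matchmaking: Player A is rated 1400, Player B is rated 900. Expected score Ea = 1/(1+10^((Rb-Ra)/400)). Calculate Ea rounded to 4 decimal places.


Elo expected score: Ea = 1/(1 + 10^((Rb-Ra)/400))
Rb - Ra = 900 - 1400 = -500
(Rb-Ra)/400 = -500/400 = -1.25
10^-1.25 = 0.056234
Ea = 1/(1 + 0.056234) = 1/1.056234 = 0.9468

0.9468


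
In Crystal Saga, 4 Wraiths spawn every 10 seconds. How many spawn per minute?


Spawns per minute = count * (60 / interval)
= 4 * (60 / 10)
= 4 * 6.0
= 24.0

24.0 per minute


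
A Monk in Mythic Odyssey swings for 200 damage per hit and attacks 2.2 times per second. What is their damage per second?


DPS = damage * attack_speed
= 200 * 2.2
= 440.0

440.0 DPS


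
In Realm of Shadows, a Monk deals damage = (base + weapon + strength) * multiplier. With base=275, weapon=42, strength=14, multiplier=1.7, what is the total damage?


Sum base + weapon + str = 275 + 42 + 14 = 331
Multiply by 1.7:
331 * 1.7 = 562.7

562.7 damage


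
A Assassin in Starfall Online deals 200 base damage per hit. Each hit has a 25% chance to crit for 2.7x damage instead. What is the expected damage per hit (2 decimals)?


E[dmg] = base * (1 + crit_chance * (crit_mult - 1))
cc as decimal = 25/100 = 0.25
cm - 1 = 2.7 - 1 = 1.7
Bonus factor = 0.25 * 1.7 = 0.425
Total multiplier = 1 + 0.425 = 1.425
Expected damage = 200 * 1.425 = 285.00

285.00 damage


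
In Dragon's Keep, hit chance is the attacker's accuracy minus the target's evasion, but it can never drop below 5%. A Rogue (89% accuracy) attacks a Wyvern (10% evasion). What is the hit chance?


accuracy - evasion = 89 - 10 = 79
Apply floor: max(79, 5) = 79
Hit chance = 79%

79%


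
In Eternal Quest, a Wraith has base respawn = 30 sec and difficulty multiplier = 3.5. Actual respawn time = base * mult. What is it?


Respawn time = base * multiplier
= 30 * 3.5
= 105.0 seconds

105.0 seconds


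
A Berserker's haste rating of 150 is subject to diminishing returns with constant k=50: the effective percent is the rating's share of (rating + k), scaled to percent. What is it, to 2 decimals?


effective% = rating / (rating + k) * 100
= 150 / (150 + 50) * 100
= 150 / 200 * 100
= 0.75 * 100
= 75.00%

75.00%


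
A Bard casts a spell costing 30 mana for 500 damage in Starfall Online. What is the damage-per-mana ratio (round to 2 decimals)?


Efficiency = damage / mana
= 500 / 30
= 16.67

16.67 dmg/mana


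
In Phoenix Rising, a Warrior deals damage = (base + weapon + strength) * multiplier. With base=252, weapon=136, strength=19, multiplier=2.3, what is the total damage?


Sum base + weapon + str = 252 + 136 + 19 = 407
Multiply by 2.3:
407 * 2.3 = 936.1

936.1 damage


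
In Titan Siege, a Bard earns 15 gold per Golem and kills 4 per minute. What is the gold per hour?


Gold per minute = 15 * 4 = 60
Gold per hour = 60 * 60 = 3600

3600 gold/hour


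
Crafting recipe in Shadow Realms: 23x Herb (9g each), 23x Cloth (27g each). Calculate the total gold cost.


Cost breakdown:
  Herb: 23 * 9 = 207
  Cloth: 23 * 27 = 621
Total = 207 + 621 = 828

828 gold


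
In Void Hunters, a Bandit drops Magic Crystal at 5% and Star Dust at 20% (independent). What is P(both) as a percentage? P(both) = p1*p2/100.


For independent events, P(both) = P(A) * P(B)
= 5% * 20%
= 100 / 100 %
= 1.0%

1.0%


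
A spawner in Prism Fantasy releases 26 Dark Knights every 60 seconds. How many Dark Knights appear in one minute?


Spawns per minute = count * (60 / interval)
= 26 * (60 / 60)
= 26 * 1.0
= 26.0

26.0 per minute


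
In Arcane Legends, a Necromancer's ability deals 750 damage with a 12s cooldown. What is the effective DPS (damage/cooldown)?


DPS = damage / cooldown
= 750 / 12
= 62.50

62.50 DPS


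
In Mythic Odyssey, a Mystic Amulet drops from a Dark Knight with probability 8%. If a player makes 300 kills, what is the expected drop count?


Expected drops = kills * (drop_rate / 100)
= 300 * (8 / 100)
= 300 * 0.08
= 24.0

24.0 drops


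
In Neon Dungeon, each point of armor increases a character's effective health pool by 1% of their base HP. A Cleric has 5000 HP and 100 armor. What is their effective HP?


EHP = 5000 * (1 + 100/100)
= 5000 * (1 + 1.0)
= 5000 * 2.0
= 10000.0

10000.0 EHP


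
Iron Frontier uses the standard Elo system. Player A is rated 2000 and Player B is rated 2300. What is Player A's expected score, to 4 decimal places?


Elo expected score: Ea = 1/(1 + 10^((Rb-Ra)/400))
Rb - Ra = 2300 - 2000 = 300
(Rb-Ra)/400 = 300/400 = 0.75
10^0.75 = 5.623413
Ea = 1/(1 + 5.623413) = 1/6.623413 = 0.1510

0.1510


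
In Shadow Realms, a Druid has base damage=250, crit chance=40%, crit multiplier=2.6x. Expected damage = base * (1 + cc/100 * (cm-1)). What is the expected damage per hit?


E[dmg] = base * (1 + crit_chance * (crit_mult - 1))
cc as decimal = 40/100 = 0.4
cm - 1 = 2.6 - 1 = 1.6
Bonus factor = 0.4 * 1.6 = 0.64
Total multiplier = 1 + 0.64 = 1.64
Expected damage = 250 * 1.64 = 410.00

410.00 damage


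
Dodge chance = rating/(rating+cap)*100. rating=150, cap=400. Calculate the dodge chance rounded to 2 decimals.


dodge% = 150 / (150 + 400) * 100
= 150 / 550 * 100
= 0.272727 * 100
= 27.27%

27.27%


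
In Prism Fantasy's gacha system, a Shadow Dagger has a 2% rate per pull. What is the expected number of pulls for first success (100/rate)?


Expected pulls for a geometric distribution = 1/p = 100 / rate%
= 100 / 2
= 50.0

50.0 pulls


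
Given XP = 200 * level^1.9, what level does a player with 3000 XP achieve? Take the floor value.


XP = 200 * level^1.9, so level = (XP / 200)^(1/1.9)
= (3000 / 200)^(1/1.9)
= 15.0^0.5263
= 4.1591
Floor: level = 4

level 4


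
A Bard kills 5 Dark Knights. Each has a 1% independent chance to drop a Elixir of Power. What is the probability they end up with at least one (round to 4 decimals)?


P(at least one) = 1 - P(none) = 1 - (1-p)^n
p = 1/100 = 0.01
1 - p = 0.99
(1 - p)^5 = 0.99^5 = 0.950990
P(at least one) = 1 - 0.950990 = 0.0490

0.0490


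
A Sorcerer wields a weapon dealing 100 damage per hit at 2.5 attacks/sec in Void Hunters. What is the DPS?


DPS = damage * attack_speed
= 100 * 2.5
= 250.0

250.0 DPS


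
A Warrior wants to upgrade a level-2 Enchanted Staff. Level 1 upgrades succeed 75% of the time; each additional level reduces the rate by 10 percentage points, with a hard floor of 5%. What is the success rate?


raw_rate = 75 - 10 * (2 - 1)
= 75 - 10 * 1
= 75 - 10
= 65
Apply floor: max(65, 5) = 65%

65%


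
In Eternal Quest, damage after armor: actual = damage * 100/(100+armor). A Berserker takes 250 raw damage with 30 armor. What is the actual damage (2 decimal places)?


actual = 250 * 100 / (100 + 30)
= 250 * 100 / 130
= 25000 / 130
= 192.31

192.31 damage


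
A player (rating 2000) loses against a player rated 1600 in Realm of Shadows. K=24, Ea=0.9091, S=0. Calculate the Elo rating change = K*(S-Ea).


Elo update: delta = K * (S - Ea), where S = 0 (loses)
S - Ea = 0 - 0.9091 = -0.9091
Rating change = 24 * -0.9091
= -21.82

-21.82 rating points


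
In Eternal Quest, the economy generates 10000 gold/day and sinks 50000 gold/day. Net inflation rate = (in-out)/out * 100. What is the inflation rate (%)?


Net gold = 10000 - 50000 = -40000
Inflation rate = net / sunk * 100 = -40000 / 50000 * 100
= -0.8 * 100
= -80.00%

-80.00%


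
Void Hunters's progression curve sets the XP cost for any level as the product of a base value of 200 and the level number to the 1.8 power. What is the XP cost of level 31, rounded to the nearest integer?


XP = 200 * level^1.8
Substitute level = 31:
XP = 200 * 31^1.8
= 200 * 483.5608
= 96712

96712 XP


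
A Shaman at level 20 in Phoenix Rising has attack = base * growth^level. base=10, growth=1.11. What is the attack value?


value = base * growth^level
= 10 * 1.11^20
= 10 * 8.062312
= 80.62

80.62 attack


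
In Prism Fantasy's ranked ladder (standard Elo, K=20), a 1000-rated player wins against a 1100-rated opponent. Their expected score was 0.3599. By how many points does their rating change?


Elo update: delta = K * (S - Ea), where S = 1 (wins)
S - Ea = 1 - 0.3599 = 0.6401
Rating change = 20 * 0.6401
= 12.80

12.80 rating points


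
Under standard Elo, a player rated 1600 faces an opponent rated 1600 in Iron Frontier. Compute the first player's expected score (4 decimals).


Elo expected score: Ea = 1/(1 + 10^((Rb-Ra)/400))
Rb - Ra = 1600 - 1600 = 0
(Rb-Ra)/400 = 0/400 = 0.0
10^0.0 = 1.0
Ea = 1/(1 + 1.0) = 1/2.0 = 0.5000

0.5000


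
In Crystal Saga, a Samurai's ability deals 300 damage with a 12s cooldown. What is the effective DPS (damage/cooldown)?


DPS = damage / cooldown
= 300 / 12
= 25.00

25.00 DPS


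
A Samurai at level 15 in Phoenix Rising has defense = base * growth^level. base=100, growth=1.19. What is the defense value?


value = base * growth^level
= 100 * 1.19^15
= 100 * 13.58953
= 1358.95

1358.95 defense


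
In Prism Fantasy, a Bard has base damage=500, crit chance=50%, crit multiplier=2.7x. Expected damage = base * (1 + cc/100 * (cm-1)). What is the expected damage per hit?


E[dmg] = base * (1 + crit_chance * (crit_mult - 1))
cc as decimal = 50/100 = 0.5
cm - 1 = 2.7 - 1 = 1.7
Bonus factor = 0.5 * 1.7 = 0.85
Total multiplier = 1 + 0.85 = 1.85
Expected damage = 500 * 1.85 = 925.00

925.00 damage


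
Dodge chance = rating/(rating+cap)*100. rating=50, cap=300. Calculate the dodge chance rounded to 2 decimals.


dodge% = 50 / (50 + 300) * 100
= 50 / 350 * 100
= 0.142857 * 100
= 14.29%

14.29%


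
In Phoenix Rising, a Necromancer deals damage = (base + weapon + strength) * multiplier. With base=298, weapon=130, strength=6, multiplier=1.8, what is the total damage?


Sum base + weapon + str = 298 + 130 + 6 = 434
Multiply by 1.8:
434 * 1.8 = 781.2

781.2 damage


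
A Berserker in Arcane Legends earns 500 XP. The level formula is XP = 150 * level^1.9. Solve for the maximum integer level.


XP = 150 * level^1.9, so level = (XP / 150)^(1/1.9)
= (500 / 150)^(1/1.9)
= 3.3333^0.5263
= 1.8845
Floor: level = 1

level 1


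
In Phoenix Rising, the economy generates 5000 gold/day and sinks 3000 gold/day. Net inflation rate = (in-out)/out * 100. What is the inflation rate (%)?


Net gold = 5000 - 3000 = 2000
Inflation rate = net / sunk * 100 = 2000 / 3000 * 100
= 0.666667 * 100
= 66.67%

66.67%


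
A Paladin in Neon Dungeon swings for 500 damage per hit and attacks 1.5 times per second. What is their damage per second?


DPS = damage * attack_speed
= 500 * 1.5
= 750.0

750.0 DPS


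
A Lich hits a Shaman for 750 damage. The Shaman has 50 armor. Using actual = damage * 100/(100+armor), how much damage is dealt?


actual = 750 * 100 / (100 + 50)
= 750 * 100 / 150
= 75000 / 150
= 500.00

500.00 damage


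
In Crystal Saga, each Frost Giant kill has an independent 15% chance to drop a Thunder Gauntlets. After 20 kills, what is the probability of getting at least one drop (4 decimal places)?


P(at least one) = 1 - P(none) = 1 - (1-p)^n
p = 15/100 = 0.15
1 - p = 0.85
(1 - p)^20 = 0.85^20 = 0.038760
P(at least one) = 1 - 0.038760 = 0.9612

0.9612


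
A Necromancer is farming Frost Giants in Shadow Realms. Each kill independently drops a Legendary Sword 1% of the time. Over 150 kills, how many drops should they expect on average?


Expected drops = kills * (drop_rate / 100)
= 150 * (1 / 100)
= 150 * 0.01
= 1.5

1.5 drops


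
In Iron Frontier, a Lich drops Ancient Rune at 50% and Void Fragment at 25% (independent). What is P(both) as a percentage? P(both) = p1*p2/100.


For independent events, P(both) = P(A) * P(B)
= 50% * 25%
= 1250 / 100 %
= 12.5%

12.5%


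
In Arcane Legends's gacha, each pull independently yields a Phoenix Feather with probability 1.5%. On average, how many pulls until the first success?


Expected pulls for a geometric distribution = 1/p = 100 / rate%
= 100 / 1.5
= 66.67

66.67 pulls


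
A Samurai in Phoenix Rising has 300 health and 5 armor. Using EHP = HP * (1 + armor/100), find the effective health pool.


EHP = 300 * (1 + 5/100)
= 300 * (1 + 0.05)
= 300 * 1.05
= 315.0

315.0 EHP


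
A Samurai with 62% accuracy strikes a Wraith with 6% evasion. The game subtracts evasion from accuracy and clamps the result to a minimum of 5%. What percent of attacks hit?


accuracy - evasion = 62 - 6 = 56
Apply floor: max(56, 5) = 56
Hit chance = 56%

56%


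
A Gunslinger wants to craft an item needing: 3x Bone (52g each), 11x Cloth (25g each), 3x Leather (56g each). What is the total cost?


Cost breakdown:
  Bone: 3 * 52 = 156
  Cloth: 11 * 25 = 275
  Leather: 3 * 56 = 168
Total = 156 + 275 + 168 = 599

599 gold


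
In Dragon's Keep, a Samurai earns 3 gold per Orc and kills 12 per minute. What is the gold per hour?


Gold per minute = 3 * 12 = 36
Gold per hour = 36 * 60 = 2160

2160 gold/hour


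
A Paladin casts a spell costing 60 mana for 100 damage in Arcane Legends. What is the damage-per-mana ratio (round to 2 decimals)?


Efficiency = damage / mana
= 100 / 60
= 1.67

1.67 dmg/mana


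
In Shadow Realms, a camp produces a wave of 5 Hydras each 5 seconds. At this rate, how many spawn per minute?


Spawns per minute = count * (60 / interval)
= 5 * (60 / 5)
= 5 * 12.0
= 60.0

60.0 per minute


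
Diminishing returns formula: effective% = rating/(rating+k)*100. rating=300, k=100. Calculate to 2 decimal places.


effective% = rating / (rating + k) * 100
= 300 / (300 + 100) * 100
= 300 / 400 * 100
= 0.75 * 100
= 75.00%

75.00%


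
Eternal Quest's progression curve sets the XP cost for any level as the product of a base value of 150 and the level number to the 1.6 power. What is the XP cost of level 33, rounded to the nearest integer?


XP = 150 * level^1.6
Substitute level = 33:
XP = 150 * 33^1.6
= 150 * 268.9195
= 40338

40338 XP


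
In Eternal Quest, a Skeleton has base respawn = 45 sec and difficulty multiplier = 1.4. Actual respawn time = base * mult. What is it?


Respawn time = base * multiplier
= 45 * 1.4
= 63.0 seconds

63.0 seconds


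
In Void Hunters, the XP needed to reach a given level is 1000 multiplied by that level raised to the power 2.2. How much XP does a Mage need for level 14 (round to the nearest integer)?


XP = 1000 * level^2.2
Substitute level = 14:
XP = 1000 * 14^2.2
= 1000 * 332.2628
= 332263

332263 XP


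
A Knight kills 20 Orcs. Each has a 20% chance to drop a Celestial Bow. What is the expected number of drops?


Expected drops = kills * (drop_rate / 100)
= 20 * (20 / 100)
= 20 * 0.2
= 4.0

4.0 drops


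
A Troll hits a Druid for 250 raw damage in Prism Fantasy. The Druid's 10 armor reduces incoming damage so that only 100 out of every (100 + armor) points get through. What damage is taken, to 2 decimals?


actual = 250 * 100 / (100 + 10)
= 250 * 100 / 110
= 25000 / 110
= 227.27

227.27 damage


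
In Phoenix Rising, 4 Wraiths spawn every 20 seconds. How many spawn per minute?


Spawns per minute = count * (60 / interval)
= 4 * (60 / 20)
= 4 * 3.0
= 12.0

12.0 per minute


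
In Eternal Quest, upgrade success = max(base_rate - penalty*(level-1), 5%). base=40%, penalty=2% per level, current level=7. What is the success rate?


raw_rate = 40 - 2 * (7 - 1)
= 40 - 2 * 6
= 40 - 12
= 28
Apply floor: max(28, 5) = 28%

28%


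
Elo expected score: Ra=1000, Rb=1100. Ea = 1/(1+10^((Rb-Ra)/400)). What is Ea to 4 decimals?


Elo expected score: Ea = 1/(1 + 10^((Rb-Ra)/400))
Rb - Ra = 1100 - 1000 = 100
(Rb-Ra)/400 = 100/400 = 0.25
10^0.25 = 1.778279
Ea = 1/(1 + 1.778279) = 1/2.778279 = 0.3599

0.3599


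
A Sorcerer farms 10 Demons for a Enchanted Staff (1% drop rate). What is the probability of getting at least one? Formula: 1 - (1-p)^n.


P(at least one) = 1 - P(none) = 1 - (1-p)^n
p = 1/100 = 0.01
1 - p = 0.99
(1 - p)^10 = 0.99^10 = 0.904382
P(at least one) = 1 - 0.904382 = 0.0956

0.0956


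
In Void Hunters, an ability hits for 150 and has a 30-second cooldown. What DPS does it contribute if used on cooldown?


DPS = damage / cooldown
= 150 / 30
= 5.00

5.00 DPS


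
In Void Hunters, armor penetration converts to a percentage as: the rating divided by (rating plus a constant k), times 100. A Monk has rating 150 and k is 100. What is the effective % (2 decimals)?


effective% = rating / (rating + k) * 100
= 150 / (150 + 100) * 100
= 150 / 250 * 100
= 0.6 * 100
= 60.00%

60.00%


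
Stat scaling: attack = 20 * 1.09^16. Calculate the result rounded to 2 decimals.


value = base * growth^level
= 20 * 1.09^16
= 20 * 3.970306
= 79.41

79.41 attack


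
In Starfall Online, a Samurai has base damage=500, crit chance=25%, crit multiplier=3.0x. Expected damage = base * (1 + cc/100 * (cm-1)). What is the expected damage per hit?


E[dmg] = base * (1 + crit_chance * (crit_mult - 1))
cc as decimal = 25/100 = 0.25
cm - 1 = 3.0 - 1 = 2.0
Bonus factor = 0.25 * 2.0 = 0.5
Total multiplier = 1 + 0.5 = 1.5
Expected damage = 500 * 1.5 = 750.00

750.00 damage


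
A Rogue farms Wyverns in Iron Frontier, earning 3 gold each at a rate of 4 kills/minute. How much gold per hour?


Gold per minute = 3 * 4 = 12
Gold per hour = 12 * 60 = 720

720 gold/hour


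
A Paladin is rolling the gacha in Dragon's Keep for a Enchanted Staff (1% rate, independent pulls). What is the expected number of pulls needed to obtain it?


Expected pulls for a geometric distribution = 1/p = 100 / rate%
= 100 / 1
= 100.0

100.0 pulls


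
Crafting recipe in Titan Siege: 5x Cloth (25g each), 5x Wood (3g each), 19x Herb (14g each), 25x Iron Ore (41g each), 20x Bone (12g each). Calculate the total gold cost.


Cost breakdown:
  Cloth: 5 * 25 = 125
  Wood: 5 * 3 = 15
  Herb: 19 * 14 = 266
  Iron Ore: 25 * 41 = 1025
  Bone: 20 * 12 = 240
Total = 125 + 15 + 266 + 1025 + 240 = 1671

1671 gold


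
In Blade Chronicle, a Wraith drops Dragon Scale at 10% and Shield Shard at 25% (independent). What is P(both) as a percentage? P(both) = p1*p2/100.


For independent events, P(both) = P(A) * P(B)
= 10% * 25%
= 250 / 100 %
= 2.5%

2.5%


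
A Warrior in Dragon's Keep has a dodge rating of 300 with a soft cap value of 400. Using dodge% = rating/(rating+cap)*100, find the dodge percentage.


dodge% = 300 / (300 + 400) * 100
= 300 / 700 * 100
= 0.428571 * 100
= 42.86%

42.86%


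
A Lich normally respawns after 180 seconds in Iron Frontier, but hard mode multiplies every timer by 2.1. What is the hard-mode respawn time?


Respawn time = base * multiplier
= 180 * 2.1
= 378.0 seconds

378.0 seconds


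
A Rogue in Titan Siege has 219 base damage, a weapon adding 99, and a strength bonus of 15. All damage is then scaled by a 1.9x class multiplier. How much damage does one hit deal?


Sum base + weapon + str = 219 + 99 + 15 = 333
Multiply by 1.9:
333 * 1.9 = 632.7

632.7 damage


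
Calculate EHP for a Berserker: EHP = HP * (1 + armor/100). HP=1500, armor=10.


EHP = 1500 * (1 + 10/100)
= 1500 * (1 + 0.1)
= 1500 * 1.1
= 1650.0

1650.0 EHP


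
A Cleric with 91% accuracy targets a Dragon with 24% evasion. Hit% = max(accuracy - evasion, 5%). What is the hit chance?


accuracy - evasion = 91 - 24 = 67
Apply floor: max(67, 5) = 67
Hit chance = 67%

67%


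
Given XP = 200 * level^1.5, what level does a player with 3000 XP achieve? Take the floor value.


XP = 200 * level^1.5, so level = (XP / 200)^(1/1.5)
= (3000 / 200)^(1/1.5)
= 15.0^0.6667
= 6.0822
Floor: level = 6

level 6


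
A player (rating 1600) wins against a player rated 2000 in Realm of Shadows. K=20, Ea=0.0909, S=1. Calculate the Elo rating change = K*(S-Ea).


Elo update: delta = K * (S - Ea), where S = 1 (wins)
S - Ea = 1 - 0.0909 = 0.9091
Rating change = 20 * 0.9091
= 18.18

18.18 rating points


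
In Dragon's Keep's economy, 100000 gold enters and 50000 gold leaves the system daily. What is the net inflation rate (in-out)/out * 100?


Net gold = 100000 - 50000 = 50000
Inflation rate = net / sunk * 100 = 50000 / 50000 * 100
= 1.0 * 100
= 100.00%

100.00%


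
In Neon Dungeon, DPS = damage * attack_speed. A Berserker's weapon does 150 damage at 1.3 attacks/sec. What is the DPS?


DPS = damage * attack_speed
= 150 * 1.3
= 195.0

195.0 DPS


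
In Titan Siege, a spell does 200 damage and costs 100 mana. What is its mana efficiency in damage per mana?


Efficiency = damage / mana
= 200 / 100
= 2.00

2.00 dmg/mana


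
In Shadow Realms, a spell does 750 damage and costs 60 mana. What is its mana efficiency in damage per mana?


Efficiency = damage / mana
= 750 / 60
= 12.50

12.50 dmg/mana


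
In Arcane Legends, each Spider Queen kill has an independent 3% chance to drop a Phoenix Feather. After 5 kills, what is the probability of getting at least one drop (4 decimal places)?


P(at least one) = 1 - P(none) = 1 - (1-p)^n
p = 3/100 = 0.03
1 - p = 0.97
(1 - p)^5 = 0.97^5 = 0.858734
P(at least one) = 1 - 0.858734 = 0.1413

0.1413


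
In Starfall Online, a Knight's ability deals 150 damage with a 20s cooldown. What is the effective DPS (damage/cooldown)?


DPS = damage / cooldown
= 150 / 20
= 7.50

7.50 DPS


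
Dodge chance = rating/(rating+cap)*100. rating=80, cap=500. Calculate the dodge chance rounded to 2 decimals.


dodge% = 80 / (80 + 500) * 100
= 80 / 580 * 100
= 0.137931 * 100
= 13.79%

13.79%


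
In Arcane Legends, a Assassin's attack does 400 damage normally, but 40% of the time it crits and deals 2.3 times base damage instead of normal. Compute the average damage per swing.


E[dmg] = base * (1 + crit_chance * (crit_mult - 1))
cc as decimal = 40/100 = 0.4
cm - 1 = 2.3 - 1 = 1.3
Bonus factor = 0.4 * 1.3 = 0.52
Total multiplier = 1 + 0.52 = 1.52
Expected damage = 400 * 1.52 = 608.00

608.00 damage


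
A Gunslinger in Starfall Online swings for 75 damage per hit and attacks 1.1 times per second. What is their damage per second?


DPS = damage * attack_speed
= 75 * 1.1
= 82.5

82.5 DPS


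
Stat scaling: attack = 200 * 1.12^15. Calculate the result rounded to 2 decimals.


value = base * growth^level
= 200 * 1.12^15
= 200 * 5.473566
= 1094.71

1094.71 attack


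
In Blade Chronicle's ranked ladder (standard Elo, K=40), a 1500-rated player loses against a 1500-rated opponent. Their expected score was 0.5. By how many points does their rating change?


Elo update: delta = K * (S - Ea), where S = 0 (loses)
S - Ea = 0 - 0.5 = -0.5
Rating change = 40 * -0.5
= -20.00

-20.00 rating points


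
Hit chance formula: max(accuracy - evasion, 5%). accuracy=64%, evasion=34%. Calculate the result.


accuracy - evasion = 64 - 34 = 30
Apply floor: max(30, 5) = 30
Hit chance = 30%

30%


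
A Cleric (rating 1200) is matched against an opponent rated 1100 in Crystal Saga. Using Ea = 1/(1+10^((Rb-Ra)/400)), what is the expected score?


Elo expected score: Ea = 1/(1 + 10^((Rb-Ra)/400))
Rb - Ra = 1100 - 1200 = -100
(Rb-Ra)/400 = -100/400 = -0.25
10^-0.25 = 0.562341
Ea = 1/(1 + 0.562341) = 1/1.562341 = 0.6401

0.6401


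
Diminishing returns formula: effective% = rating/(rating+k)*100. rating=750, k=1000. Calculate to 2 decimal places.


effective% = rating / (rating + k) * 100
= 750 / (750 + 1000) * 100
= 750 / 1750 * 100
= 0.428571 * 100
= 42.86%

42.86%


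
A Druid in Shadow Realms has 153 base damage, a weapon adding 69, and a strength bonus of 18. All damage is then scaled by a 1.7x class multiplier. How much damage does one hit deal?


Sum base + weapon + str = 153 + 69 + 18 = 240
Multiply by 1.7:
240 * 1.7 = 408.0

408.0 damage


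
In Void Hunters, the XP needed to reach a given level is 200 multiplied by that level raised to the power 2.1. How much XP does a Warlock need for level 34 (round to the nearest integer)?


XP = 200 * level^2.1
Substitute level = 34:
XP = 200 * 34^2.1
= 200 * 1644.7721
= 328954

328954 XP


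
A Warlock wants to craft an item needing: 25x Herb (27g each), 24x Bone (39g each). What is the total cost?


Cost breakdown:
  Herb: 25 * 27 = 675
  Bone: 24 * 39 = 936
Total = 675 + 936 = 1611

1611 gold


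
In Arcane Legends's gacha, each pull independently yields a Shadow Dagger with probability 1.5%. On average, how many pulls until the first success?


Expected pulls for a geometric distribution = 1/p = 100 / rate%
= 100 / 1.5
= 66.67

66.67 pulls


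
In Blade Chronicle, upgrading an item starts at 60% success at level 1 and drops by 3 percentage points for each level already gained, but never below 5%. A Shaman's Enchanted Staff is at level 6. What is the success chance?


raw_rate = 60 - 3 * (6 - 1)
= 60 - 3 * 5
= 60 - 15
= 45
Apply floor: max(45, 5) = 45%

45%


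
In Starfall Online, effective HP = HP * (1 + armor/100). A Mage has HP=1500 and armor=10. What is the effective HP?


EHP = 1500 * (1 + 10/100)
= 1500 * (1 + 0.1)
= 1500 * 1.1
= 1650.0

1650.0 EHP


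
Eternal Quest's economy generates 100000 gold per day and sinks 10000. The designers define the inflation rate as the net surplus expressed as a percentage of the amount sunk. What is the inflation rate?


Net gold = 100000 - 10000 = 90000
Inflation rate = net / sunk * 100 = 90000 / 10000 * 100
= 9.0 * 100
= 900.00%

900.00%


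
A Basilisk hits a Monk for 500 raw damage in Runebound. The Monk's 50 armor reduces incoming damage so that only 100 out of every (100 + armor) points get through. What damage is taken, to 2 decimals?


actual = 500 * 100 / (100 + 50)
= 500 * 100 / 150
= 50000 / 150
= 333.33

333.33 damage


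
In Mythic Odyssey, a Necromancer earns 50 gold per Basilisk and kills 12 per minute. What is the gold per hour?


Gold per minute = 50 * 12 = 600
Gold per hour = 600 * 60 = 36000

36000 gold/hour


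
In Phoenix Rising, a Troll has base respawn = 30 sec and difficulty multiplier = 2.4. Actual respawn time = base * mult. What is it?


Respawn time = base * multiplier
= 30 * 2.4
= 72.0 seconds

72.0 seconds


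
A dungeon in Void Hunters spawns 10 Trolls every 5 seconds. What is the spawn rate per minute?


Spawns per minute = count * (60 / interval)
= 10 * (60 / 5)
= 10 * 12.0
= 120.0

120.0 per minute


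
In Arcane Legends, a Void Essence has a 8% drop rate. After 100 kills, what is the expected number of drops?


Expected drops = kills * (drop_rate / 100)
= 100 * (8 / 100)
= 100 * 0.08
= 8.0

8.0 drops


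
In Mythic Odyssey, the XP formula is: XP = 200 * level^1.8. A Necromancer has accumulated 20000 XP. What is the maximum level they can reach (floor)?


XP = 200 * level^1.8, so level = (XP / 200)^(1/1.8)
= (20000 / 200)^(1/1.8)
= 100.0^0.5556
= 12.9155
Floor: level = 12

level 12


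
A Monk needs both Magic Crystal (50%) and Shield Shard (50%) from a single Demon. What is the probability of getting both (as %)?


For independent events, P(both) = P(A) * P(B)
= 50% * 50%
= 2500 / 100 %
= 25.0%

25.0%


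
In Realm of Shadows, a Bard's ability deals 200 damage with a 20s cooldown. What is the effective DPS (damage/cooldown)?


DPS = damage / cooldown
= 200 / 20
= 10.00

10.00 DPS


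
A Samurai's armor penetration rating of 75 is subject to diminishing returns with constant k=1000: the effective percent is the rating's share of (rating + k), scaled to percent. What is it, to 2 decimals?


effective% = rating / (rating + k) * 100
= 75 / (75 + 1000) * 100
= 75 / 1075 * 100
= 0.069767 * 100
= 6.98%

6.98%


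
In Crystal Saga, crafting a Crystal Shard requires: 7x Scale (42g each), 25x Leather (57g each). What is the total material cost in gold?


Cost breakdown:
  Scale: 7 * 42 = 294
  Leather: 25 * 57 = 1425
Total = 294 + 1425 = 1719

1719 gold


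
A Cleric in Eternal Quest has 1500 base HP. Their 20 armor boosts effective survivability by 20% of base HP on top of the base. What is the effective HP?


EHP = 1500 * (1 + 20/100)
= 1500 * (1 + 0.2)
= 1500 * 1.2
= 1800.0

1800.0 EHP


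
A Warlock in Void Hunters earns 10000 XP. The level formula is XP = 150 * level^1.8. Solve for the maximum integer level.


XP = 150 * level^1.8, so level = (XP / 150)^(1/1.8)
= (10000 / 150)^(1/1.8)
= 66.6667^0.5556
= 10.3106
Floor: level = 10

level 10


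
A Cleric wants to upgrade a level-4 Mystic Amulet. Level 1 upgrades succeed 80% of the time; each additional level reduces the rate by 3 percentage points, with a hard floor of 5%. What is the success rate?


raw_rate = 80 - 3 * (4 - 1)
= 80 - 3 * 3
= 80 - 9
= 71
Apply floor: max(71, 5) = 71%

71%


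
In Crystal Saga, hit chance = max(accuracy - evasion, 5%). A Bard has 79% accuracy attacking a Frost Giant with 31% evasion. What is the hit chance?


accuracy - evasion = 79 - 31 = 48
Apply floor: max(48, 5) = 48
Hit chance = 48%

48%


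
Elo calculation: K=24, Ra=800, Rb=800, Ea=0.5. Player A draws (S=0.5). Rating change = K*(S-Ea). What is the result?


Elo update: delta = K * (S - Ea), where S = 0.5 (draws)
S - Ea = 0.5 - 0.5 = 0.0
Rating change = 24 * 0.0
= 0.00

0.00 rating points


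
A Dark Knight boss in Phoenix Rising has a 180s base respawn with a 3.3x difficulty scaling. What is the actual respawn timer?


Respawn time = base * multiplier
= 180 * 3.3
= 594.0 seconds

594.0 seconds


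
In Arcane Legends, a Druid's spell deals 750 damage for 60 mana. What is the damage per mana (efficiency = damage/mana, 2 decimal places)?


Efficiency = damage / mana
= 750 / 60
= 12.50

12.50 dmg/mana


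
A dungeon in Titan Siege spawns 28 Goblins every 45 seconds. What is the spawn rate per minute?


Spawns per minute = count * (60 / interval)
= 28 * (60 / 45)
= 28 * 1.3333
= 37.33

37.33 per minute


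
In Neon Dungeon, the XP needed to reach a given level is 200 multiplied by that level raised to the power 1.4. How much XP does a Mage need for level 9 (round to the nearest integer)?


XP = 200 * level^1.4
Substitute level = 9:
XP = 200 * 9^1.4
= 200 * 21.674
= 4335

4335 XP


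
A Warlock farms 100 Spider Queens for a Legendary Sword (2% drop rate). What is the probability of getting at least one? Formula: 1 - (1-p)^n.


P(at least one) = 1 - P(none) = 1 - (1-p)^n
p = 2/100 = 0.02
1 - p = 0.98
(1 - p)^100 = 0.98^100 = 0.132620
P(at least one) = 1 - 0.132620 = 0.8674

0.8674


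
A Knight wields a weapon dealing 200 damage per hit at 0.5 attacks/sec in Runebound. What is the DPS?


DPS = damage * attack_speed
= 200 * 0.5
= 100.0

100.0 DPS


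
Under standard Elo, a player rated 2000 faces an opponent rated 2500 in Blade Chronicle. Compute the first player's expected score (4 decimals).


Elo expected score: Ea = 1/(1 + 10^((Rb-Ra)/400))
Rb - Ra = 2500 - 2000 = 500
(Rb-Ra)/400 = 500/400 = 1.25
10^1.25 = 17.782794
Ea = 1/(1 + 17.782794) = 1/18.782794 = 0.0532

0.0532


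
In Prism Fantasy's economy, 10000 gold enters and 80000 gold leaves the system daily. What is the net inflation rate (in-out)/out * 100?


Net gold = 10000 - 80000 = -70000
Inflation rate = net / sunk * 100 = -70000 / 80000 * 100
= -0.875 * 100
= -87.50%

-87.50%


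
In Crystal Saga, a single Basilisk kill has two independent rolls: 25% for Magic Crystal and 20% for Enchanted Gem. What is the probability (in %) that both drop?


For independent events, P(both) = P(A) * P(B)
= 25% * 20%
= 500 / 100 %
= 5.0%

5.0%


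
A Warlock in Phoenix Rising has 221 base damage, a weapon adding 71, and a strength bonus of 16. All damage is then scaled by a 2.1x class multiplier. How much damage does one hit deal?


Sum base + weapon + str = 221 + 71 + 16 = 308
Multiply by 2.1:
308 * 2.1 = 646.8

646.8 damage


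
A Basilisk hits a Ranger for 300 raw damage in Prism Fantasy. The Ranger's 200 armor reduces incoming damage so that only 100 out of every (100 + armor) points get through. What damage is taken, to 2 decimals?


actual = 300 * 100 / (100 + 200)
= 300 * 100 / 300
= 30000 / 300
= 100.00

100.00 damage


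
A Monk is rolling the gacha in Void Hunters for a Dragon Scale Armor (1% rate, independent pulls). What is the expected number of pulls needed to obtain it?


Expected pulls for a geometric distribution = 1/p = 100 / rate%
= 100 / 1
= 100.0

100.0 pulls


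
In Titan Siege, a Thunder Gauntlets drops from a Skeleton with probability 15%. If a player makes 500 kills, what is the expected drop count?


Expected drops = kills * (drop_rate / 100)
= 500 * (15 / 100)
= 500 * 0.15
= 75.0

75.0 drops


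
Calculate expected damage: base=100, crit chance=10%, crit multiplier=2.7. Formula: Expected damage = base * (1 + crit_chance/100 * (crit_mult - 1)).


E[dmg] = base * (1 + crit_chance * (crit_mult - 1))
cc as decimal = 10/100 = 0.1
cm - 1 = 2.7 - 1 = 1.7
Bonus factor = 0.1 * 1.7 = 0.17
Total multiplier = 1 + 0.17 = 1.17
Expected damage = 100 * 1.17 = 117.00

117.00 damage


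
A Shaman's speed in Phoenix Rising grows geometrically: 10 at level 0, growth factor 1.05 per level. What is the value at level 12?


value = base * growth^level
= 10 * 1.05^12
= 10 * 1.795856
= 17.96

17.96 speed


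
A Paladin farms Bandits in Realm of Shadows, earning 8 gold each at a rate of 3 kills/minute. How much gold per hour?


Gold per minute = 8 * 3 = 24
Gold per hour = 24 * 60 = 1440

1440 gold/hour


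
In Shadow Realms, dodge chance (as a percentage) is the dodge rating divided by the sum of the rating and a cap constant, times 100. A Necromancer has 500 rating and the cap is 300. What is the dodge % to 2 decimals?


dodge% = 500 / (500 + 300) * 100
= 500 / 800 * 100
= 0.625 * 100
= 62.50%

62.50%


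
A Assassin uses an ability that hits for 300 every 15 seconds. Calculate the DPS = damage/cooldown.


DPS = damage / cooldown
= 300 / 15
= 20.00

20.00 DPS


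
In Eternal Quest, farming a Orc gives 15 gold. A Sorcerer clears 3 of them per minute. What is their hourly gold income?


Gold per minute = 15 * 3 = 45
Gold per hour = 45 * 60 = 2700

2700 gold/hour


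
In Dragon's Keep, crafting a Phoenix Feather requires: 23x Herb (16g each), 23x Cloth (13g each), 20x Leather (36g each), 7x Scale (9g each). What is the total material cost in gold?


Cost breakdown:
  Herb: 23 * 16 = 368
  Cloth: 23 * 13 = 299
  Leather: 20 * 36 = 720
  Scale: 7 * 9 = 63
Total = 368 + 299 + 720 + 63 = 1450

1450 gold


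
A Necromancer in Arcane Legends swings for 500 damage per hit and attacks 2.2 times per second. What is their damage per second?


DPS = damage * attack_speed
= 500 * 2.2
= 1100.0

1100.0 DPS


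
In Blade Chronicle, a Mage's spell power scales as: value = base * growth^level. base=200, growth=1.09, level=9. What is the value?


value = base * growth^level
= 200 * 1.09^9
= 200 * 2.171893
= 434.38

434.38 spell power


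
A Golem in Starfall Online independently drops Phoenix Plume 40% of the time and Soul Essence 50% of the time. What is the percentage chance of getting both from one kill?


For independent events, P(both) = P(A) * P(B)
= 40% * 50%
= 2000 / 100 %
= 20.0%

20.0%


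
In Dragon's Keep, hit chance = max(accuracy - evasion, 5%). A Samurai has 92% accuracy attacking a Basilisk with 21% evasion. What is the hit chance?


accuracy - evasion = 92 - 21 = 71
Apply floor: max(71, 5) = 71
Hit chance = 71%

71%


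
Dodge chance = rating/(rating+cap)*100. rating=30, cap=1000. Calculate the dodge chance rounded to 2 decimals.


dodge% = 30 / (30 + 1000) * 100
= 30 / 1030 * 100
= 0.029126 * 100
= 2.91%

2.91%


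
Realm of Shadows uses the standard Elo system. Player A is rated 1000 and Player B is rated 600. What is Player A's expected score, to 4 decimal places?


Elo expected score: Ea = 1/(1 + 10^((Rb-Ra)/400))
Rb - Ra = 600 - 1000 = -400
(Rb-Ra)/400 = -400/400 = -1.0
10^-1.0 = 0.1
Ea = 1/(1 + 0.1) = 1/1.1 = 0.9091

0.9091


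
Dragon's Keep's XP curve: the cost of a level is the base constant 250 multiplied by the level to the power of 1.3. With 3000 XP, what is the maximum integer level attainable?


XP = 250 * level^1.3, so level = (XP / 250)^(1/1.3)
= (3000 / 250)^(1/1.3)
= 12.0^0.7692
= 6.763
Floor: level = 6

level 6
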